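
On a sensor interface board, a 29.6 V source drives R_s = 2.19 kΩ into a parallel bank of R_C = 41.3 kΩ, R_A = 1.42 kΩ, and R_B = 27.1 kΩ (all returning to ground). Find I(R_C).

Equivalent of the parallel group: R_p = 1.307 kΩ.
Node voltage V_A = V_DC · R_p/(R_s + R_p) = 29.6 × 0.3737 = 11.06 V.
Branch current I = V_A/R_C = 11.06/41.3 = 0.2678 mA.

I ≈ 0.268 mA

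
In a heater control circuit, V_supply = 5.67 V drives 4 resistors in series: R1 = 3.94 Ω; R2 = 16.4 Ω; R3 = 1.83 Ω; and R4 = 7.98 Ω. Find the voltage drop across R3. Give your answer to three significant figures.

V ≈ 0.344 V

ΣR = 3.94 + 16.4 + 1.83 + 7.98 = 30.15 Ω.
Voltage divider: V = V_supply · (1.830 / 30.15) = 5.67 × 0.06070 = 0.3441 V.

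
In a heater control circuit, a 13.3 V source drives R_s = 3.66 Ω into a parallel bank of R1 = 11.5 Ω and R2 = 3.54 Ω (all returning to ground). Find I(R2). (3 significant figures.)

Equivalent of the parallel group: R_p = 2.707 Ω.
V_A = 13.3 × 2.707/6.367 = 5.654 V.
I(R2) = V_A / R2 = 5.654/3.54 = 1.597 A.
(Check via current divider: I_total = 2.089 A; share G_k/ΣG = 0.7646 → same result.)

I ≈ 1.60 A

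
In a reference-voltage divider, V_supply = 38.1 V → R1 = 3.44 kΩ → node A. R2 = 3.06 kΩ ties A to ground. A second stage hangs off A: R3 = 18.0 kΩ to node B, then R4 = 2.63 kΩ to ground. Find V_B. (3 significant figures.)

Looking into the second stage from A: R3 + R4 = 20.63 kΩ appears in parallel with R2.
R2 ‖ (R3+R4) = 2.665 kΩ.
V_A = 38.1 × 2.665/(3.44 + 2.665) = 16.63 V.
V_B = V_A × 0.1275 = 2.120 V.

V_B ≈ 2.12 V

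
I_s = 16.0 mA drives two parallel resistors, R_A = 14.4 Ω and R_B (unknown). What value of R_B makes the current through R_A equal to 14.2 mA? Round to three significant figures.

In a two-way split, I_A/I_s = R_B/(R_A + R_B).
14.2/16.0 = R_B/(R_A + R_B) → R_B = R_A · (0.8875)/(1 − 0.8875) = 14.4 × 7.889 = 113.6 Ω.

R_B ≈ 114 Ω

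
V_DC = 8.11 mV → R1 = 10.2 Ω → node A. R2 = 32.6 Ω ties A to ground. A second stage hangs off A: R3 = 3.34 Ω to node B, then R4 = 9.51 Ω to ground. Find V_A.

V_A ≈ 3.85 mV

The second stage (R3 + R4 = 12.85 Ω) loads node A in parallel with R2.
Effective lower resistance at A: R2 ‖ 12.85 = 9.217 Ω.
First divider: V_A = V_DC · 9.217/(10.2 + 9.217) = 3.850 mV.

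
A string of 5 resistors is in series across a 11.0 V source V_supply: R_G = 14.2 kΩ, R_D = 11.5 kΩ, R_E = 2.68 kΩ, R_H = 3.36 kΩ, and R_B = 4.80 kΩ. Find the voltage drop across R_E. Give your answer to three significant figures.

V ≈ 0.807 V

Series total: ΣR = 14.2 + 11.5 + 2.68 + 3.36 + 4.80 = 36.54 kΩ.
V = V_supply · R/ΣR = 11.0 × 0.07334 = 0.8068 V.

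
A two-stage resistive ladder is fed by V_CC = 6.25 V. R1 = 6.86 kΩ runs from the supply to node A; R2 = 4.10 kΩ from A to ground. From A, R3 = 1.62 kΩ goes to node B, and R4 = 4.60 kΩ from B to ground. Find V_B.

Looking into the second stage from A: R3 + R4 = 6.220 kΩ appears in parallel with R2.
R2 ‖ (R3+R4) = 2.471 kΩ.
V_A = 6.25 × 2.471/(6.86 + 2.471) = 1.655 V.
Stage 2 is unloaded, so V_B = V_A · R4/(R3+R4) = 1.655 × 4.60/6.220 = 1.224 V.

V_B ≈ 1.22 V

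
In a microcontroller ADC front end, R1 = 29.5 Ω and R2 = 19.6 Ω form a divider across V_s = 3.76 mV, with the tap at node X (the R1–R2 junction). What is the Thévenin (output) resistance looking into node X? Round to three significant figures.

R_th ≈ 11.8 Ω

Looking into X with the source shorted: R_th = R1·R2/(R1+R2) = 29.50 × 19.6/49.10 = 11.78 Ω.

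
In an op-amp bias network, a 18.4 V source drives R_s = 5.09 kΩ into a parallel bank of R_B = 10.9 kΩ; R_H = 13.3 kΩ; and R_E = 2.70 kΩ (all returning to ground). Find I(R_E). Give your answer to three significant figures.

Equivalent of the parallel group: R_p = 1.861 kΩ.
V_A = 18.4 × 1.861/6.951 = 4.927 V.
I(R_E) = V_A / R_E = 4.927/2.70 = 1.825 mA.

I ≈ 1.82 mA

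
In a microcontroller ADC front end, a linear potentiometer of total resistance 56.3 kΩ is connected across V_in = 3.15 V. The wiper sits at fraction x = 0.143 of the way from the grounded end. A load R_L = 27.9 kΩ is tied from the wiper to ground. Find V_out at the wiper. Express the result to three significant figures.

V_out ≈ 0.361 V

The pot divides into 48.25 kΩ above the wiper and 8.051 kΩ below.
(x·R_p) ‖ R_L = 6.248 kΩ.
Then V_out = V_in · 6.248/(48.25 + 6.248) = 0.3611 V.
(Unloaded: V_out = x·V_in = 0.450 V.)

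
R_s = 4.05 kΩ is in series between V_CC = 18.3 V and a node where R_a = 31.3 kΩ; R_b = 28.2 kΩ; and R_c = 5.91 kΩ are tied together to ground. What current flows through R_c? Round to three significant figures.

I ≈ 1.58 mA

Equivalent of the parallel group: R_p = 4.226 kΩ.
Node voltage V_A = V_CC · R_p/(R_s + R_p) = 18.3 × 0.5106 = 9.345 V.
I(R_c) = V_A / R_c = 9.345/5.91 = 1.581 mA.
(Equivalently: I_total = 2.211 mA, then current-divider fraction G_k/ΣG = 0.7151.)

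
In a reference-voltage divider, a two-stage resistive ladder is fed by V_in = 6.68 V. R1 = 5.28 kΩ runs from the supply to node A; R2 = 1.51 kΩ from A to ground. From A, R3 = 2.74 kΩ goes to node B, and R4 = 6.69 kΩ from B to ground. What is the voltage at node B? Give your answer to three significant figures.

Looking into the second stage from A: R3 + R4 = 9.430 kΩ appears in parallel with R2.
R2 ‖ (R3+R4) = 1.302 kΩ.
V_A = 6.68 × 1.302/(5.28 + 1.302) = 1.321 V.
Then the unloaded second divider: V_B = V_A × R4/(R3+R4) = 1.321 × 0.7094 = 0.9372 V.

V_B ≈ 0.937 V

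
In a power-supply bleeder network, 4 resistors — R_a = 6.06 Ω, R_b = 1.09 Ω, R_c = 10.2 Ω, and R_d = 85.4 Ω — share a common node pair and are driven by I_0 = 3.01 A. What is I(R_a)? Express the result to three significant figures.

Total conductance ΣG = 1/6.06 + 1/1.09 + 1/10.2 + 1/85.4 = 1.192 (units of 1/Ω).
R_a takes the fraction G_k/ΣG = 0.1650/1.192 = 0.1384, so I = 3.01 × 0.1384 = 0.4166 A.

I ≈ 0.417 A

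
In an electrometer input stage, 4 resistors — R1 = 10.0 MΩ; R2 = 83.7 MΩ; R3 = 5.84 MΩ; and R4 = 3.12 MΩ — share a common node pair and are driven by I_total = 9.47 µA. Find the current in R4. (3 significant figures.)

I ≈ 5.03 µA

Total conductance ΣG = 1/10.0 + 1/83.7 + 1/5.84 + 1/3.12 = 0.6037 (units of 1/MΩ).
Current divider: I(R4) = I_total · G_k/ΣG = 9.47 × (0.3205/0.6037) = 9.47 × 0.5309 = 5.028 µA.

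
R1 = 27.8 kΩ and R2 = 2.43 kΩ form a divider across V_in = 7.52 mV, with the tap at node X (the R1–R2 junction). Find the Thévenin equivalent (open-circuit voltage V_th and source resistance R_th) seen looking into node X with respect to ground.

V_th ≈ 0.604 mV, R_th ≈ 2.23 kΩ

Open-circuit (no load on X): V_th = V_in · R2/(R1 + R2) = 7.52 × 2.43/(27.80 + 2.43) = 0.6045 mV.
With V_in suppressed (replaced by a short), R_th = R1 ‖ R2 = (27.80 × 2.43)/(27.80 + 2.43) = 2.235 kΩ.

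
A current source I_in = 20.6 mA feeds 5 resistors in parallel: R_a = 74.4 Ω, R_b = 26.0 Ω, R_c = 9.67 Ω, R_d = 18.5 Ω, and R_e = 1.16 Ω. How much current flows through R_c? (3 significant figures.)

I ≈ 1.99 mA

Conductances: ΣG = 1/74.4 + 1/26.0 + 1/9.67 + 1/18.5 + 1/1.16 = 1.071 (1/Ω).
R_c takes the fraction G_k/ΣG = 0.1034/1.071 = 0.09652, so I = 20.6 × 0.09652 = 1.988 mA.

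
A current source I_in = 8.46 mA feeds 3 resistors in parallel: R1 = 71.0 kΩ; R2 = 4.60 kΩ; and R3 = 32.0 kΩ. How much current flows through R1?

I ≈ 0.454 mA

ΣG = 1/71.0 + 1/4.60 + 1/32.0 = 0.2627.
R1 takes the fraction G_k/ΣG = 0.01408/0.2627 = 0.05361, so I = 8.46 × 0.05361 = 0.4535 mA.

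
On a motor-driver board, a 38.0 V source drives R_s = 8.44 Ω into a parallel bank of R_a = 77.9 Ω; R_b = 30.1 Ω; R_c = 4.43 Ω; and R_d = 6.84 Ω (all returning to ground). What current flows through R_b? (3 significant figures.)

I ≈ 0.279 A

Equivalent of the parallel group: R_p = 2.392 Ω.
Node voltage V_A = V_in · R_p/(R_s + R_p) = 38.0 × 0.2209 = 8.392 V.
I(R_b) = V_A / R_b = 8.392/30.1 = 0.2788 A.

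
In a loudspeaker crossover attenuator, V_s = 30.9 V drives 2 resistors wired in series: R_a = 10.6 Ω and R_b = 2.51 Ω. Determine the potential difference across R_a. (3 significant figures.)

ΣR = 10.6 + 2.51 = 13.11 Ω.
V = V_s · R/ΣR = 30.9 × 0.8085 = 24.98 V.

V ≈ 25.0 V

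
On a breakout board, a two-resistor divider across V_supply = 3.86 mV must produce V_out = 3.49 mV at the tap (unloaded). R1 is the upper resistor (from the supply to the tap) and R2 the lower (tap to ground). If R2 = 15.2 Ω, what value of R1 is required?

V_out/V_supply = R2/(R1+R2) = 0.9041.
Rearranging, R1 = R2·(1−k)/k = 15.2 × 0.1060 = 1.611 Ω.

R1 ≈ 1.61 Ω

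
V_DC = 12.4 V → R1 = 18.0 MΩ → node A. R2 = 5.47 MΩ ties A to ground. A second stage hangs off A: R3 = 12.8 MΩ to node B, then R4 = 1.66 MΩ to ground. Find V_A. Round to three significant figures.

V_A ≈ 2.24 V

Looking into the second stage from A: R3 + R4 = 14.46 MΩ appears in parallel with R2.
Effective lower resistance at A: R2 ‖ 14.46 = 3.969 MΩ.
So V_A = 12.4 × 0.1807 = 2.240 V.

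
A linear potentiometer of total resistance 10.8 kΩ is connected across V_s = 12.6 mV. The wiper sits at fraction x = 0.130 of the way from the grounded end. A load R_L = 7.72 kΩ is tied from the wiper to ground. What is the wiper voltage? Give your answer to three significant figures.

The pot divides into 9.396 kΩ above the wiper and 1.404 kΩ below.
Lower segment in parallel with the load: 1.404 ‖ 7.72 = 1.188 kΩ.
Then V_out = V_s · 1.188/(9.396 + 1.188) = 1.414 mV.

V_out ≈ 1.41 mV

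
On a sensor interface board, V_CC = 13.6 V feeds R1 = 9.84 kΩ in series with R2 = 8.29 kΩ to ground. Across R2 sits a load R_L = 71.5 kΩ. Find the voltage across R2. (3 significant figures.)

V_out ≈ 5.85 V

The load sits in parallel with R2, giving an effective lower resistance R2' = R2·R_L/(R2+R_L) = 7.429 kΩ.
Voltage divider with the loaded lower leg: V_out = 13.6 × 7.429/(9.84 + 7.429) = 13.6 × 0.4302 = 5.850 V.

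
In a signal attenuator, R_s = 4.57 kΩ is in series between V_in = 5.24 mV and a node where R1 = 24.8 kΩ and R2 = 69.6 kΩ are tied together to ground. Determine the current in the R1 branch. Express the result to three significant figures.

I ≈ 0.169 µA

Equivalent of the parallel group: R_p = 18.28 kΩ.
Node voltage V_A = V_in · R_p/(R_s + R_p) = 5.24 × 0.8000 = 4.192 mV.
Branch current I = V_A/R1 = 4.192/24.8 = 0.1690 µA.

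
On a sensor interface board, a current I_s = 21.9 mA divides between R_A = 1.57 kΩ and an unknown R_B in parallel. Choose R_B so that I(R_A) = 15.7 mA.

The fraction through R_A equals R_B/(R_A+R_B).
15.7/21.9 = R_B/(R_A + R_B) → R_B = R_A · (0.7169)/(1 − 0.7169) = 1.57 × 2.532 = 3.976 kΩ.

R_B ≈ 3.98 kΩ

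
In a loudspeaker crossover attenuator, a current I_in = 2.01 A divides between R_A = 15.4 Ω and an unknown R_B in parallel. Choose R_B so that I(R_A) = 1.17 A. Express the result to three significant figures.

In a two-way split, I_A/I_in = R_B/(R_A + R_B).
With f = 0.5821, R_B = R_A · f/(1−f) = 15.4 × 1.393 = 21.45 Ω.

R_B ≈ 21.4 Ω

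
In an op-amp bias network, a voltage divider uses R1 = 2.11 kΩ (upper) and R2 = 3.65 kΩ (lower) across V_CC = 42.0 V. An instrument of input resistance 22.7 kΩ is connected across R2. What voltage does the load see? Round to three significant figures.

V_out ≈ 25.1 V

R2 ‖ R_L = (3.65 × 22.7)/(3.65 + 22.7) = 3.144 kΩ.
Then V_out = V_CC · R2'/(R1 + R2') = 42.0 × 3.144/5.254 = 25.13 V.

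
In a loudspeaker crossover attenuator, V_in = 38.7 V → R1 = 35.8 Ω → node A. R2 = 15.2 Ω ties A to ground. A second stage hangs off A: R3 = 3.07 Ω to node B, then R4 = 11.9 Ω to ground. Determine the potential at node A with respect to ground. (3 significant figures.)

V_A ≈ 6.73 V

Looking into the second stage from A: R3 + R4 = 14.97 Ω appears in parallel with R2.
Effective lower resistance at A: R2 ‖ 14.97 = 7.542 Ω.
So V_A = 38.7 × 0.1740 = 6.734 V.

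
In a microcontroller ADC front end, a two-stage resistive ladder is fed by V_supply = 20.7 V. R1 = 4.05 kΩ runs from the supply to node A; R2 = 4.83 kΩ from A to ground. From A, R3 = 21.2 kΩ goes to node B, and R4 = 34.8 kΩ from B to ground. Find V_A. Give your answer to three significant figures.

V_A ≈ 10.8 V

Looking into the second stage from A: R3 + R4 = 56.00 kΩ appears in parallel with R2.
R2 ‖ (R3+R4) = 4.446 kΩ.
So V_A = 20.7 × 0.5233 = 10.83 V.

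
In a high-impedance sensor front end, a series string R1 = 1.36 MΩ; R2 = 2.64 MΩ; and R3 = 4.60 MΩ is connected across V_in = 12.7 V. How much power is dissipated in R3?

P ≈ 10.0 µW

Series current I = V_in/ΣR = 12.7/8.600 = 1.477 µA.
P(R3) = I²·R3 = (1.477)² × 4.60 = 10.03 µW.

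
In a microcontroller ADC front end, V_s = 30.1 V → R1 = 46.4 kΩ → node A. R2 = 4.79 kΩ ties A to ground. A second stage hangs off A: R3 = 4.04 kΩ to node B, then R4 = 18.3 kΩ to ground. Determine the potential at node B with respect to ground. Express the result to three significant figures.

Looking into the second stage from A: R3 + R4 = 22.34 kΩ appears in parallel with R2.
Effective lower resistance at A: R2 ‖ 22.34 = 3.944 kΩ.
First divider: V_A = V_s · 3.944/(46.4 + 3.944) = 2.358 V.
Stage 2 is unloaded, so V_B = V_A · R4/(R3+R4) = 2.358 × 18.3/22.34 = 1.932 V.

V_B ≈ 1.93 V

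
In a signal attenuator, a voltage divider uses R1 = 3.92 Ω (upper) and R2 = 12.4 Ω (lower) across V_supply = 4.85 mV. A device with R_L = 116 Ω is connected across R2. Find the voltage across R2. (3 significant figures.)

V_out ≈ 3.59 mV

First combine the lower leg with the load: R2 ‖ R_L = 11.20 Ω.
Voltage divider with the loaded lower leg: V_out = 4.85 × 11.20/(3.92 + 11.20) = 4.85 × 0.7408 = 3.593 mV.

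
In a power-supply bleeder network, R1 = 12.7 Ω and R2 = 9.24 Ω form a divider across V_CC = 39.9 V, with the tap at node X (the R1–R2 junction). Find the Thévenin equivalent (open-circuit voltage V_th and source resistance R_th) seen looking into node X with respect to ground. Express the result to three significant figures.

With X open, the divider is unloaded: V_th = 39.9 × 9.24/21.94 = 16.80 V.
Looking into X with the source shorted: R_th = R1·R2/(R1+R2) = 12.70 × 9.24/21.94 = 5.349 Ω.

V_th ≈ 16.8 V, R_th ≈ 5.35 Ω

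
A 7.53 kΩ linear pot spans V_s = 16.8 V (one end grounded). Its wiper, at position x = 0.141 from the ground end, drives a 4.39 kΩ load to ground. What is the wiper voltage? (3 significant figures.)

Lower segment x·R_p = 1.062 kΩ; upper segment (1−x)·R_p = 6.468 kΩ.
(x·R_p) ‖ R_L = 0.8550 kΩ.
Loaded-divider output: V_out = 16.8 × 0.1167 = 1.961 V.

V_out ≈ 1.96 V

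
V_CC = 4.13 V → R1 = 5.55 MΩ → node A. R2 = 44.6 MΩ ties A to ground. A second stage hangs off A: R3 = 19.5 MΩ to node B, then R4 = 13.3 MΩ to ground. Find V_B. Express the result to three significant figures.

Node A sees R2 in parallel with the series input of stage 2, R3 + R4 = 32.80 MΩ.
R2 ‖ (R3+R4) = 18.90 MΩ.
V_A = 4.13 × 18.90/(5.55 + 18.90) = 3.193 V.
Then the unloaded second divider: V_B = V_A × R4/(R3+R4) = 3.193 × 0.4055 = 1.295 V.

V_B ≈ 1.29 V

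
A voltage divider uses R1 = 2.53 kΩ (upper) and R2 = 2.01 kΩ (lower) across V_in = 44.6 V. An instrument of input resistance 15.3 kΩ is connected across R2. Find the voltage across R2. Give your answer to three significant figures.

V_out ≈ 18.4 V

The load sits in parallel with R2, giving an effective lower resistance R2' = R2·R_L/(R2+R_L) = 1.777 kΩ.
Voltage divider with the loaded lower leg: V_out = 44.6 × 1.777/(2.53 + 1.777) = 44.6 × 0.4125 = 18.40 V.
(Unloaded it would be 19.7 V; the load pulls it down.)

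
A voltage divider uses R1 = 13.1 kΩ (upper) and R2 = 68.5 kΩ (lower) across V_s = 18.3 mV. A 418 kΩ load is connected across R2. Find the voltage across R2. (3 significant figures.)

The load sits in parallel with R2, giving an effective lower resistance R2' = R2·R_L/(R2+R_L) = 58.86 kΩ.
Voltage divider with the loaded lower leg: V_out = 18.3 × 58.86/(13.1 + 58.86) = 18.3 × 0.8179 = 14.97 mV.

V_out ≈ 15.0 mV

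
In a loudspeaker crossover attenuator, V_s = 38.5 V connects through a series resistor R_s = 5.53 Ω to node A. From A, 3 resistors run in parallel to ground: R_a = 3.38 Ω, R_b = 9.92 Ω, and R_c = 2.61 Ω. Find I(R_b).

Parallel bank: R_p = 1/(1/3.38 + 1/9.92 + 1/2.61) = 1.282 Ω.
V_A = 38.5 × 1.282/6.812 = 7.247 V.
Branch current I = V_A/R_b = 7.247/9.92 = 0.7306 A.

I ≈ 0.731 A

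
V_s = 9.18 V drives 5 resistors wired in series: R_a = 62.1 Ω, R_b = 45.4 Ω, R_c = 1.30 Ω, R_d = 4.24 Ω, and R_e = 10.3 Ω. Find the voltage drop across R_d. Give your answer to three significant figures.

ΣR = 62.1 + 45.4 + 1.30 + 4.24 + 10.3 = 123.3 Ω.
V = V_s · R/ΣR = 9.18 × 0.03438 = 0.3156 V.

V ≈ 0.316 V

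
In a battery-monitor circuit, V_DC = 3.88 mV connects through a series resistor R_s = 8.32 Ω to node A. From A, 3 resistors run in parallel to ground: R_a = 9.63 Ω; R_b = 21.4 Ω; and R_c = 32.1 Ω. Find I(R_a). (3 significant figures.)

Parallel bank: R_p = 1/(1/9.63 + 1/21.4 + 1/32.1) = 5.503 Ω.
Node voltage V_A = V_DC · R_p/(R_s + R_p) = 3.88 × 0.3981 = 1.545 mV.
Branch current I = V_A/R_a = 1.545/9.63 = 0.1604 mA.
(Check via current divider: I_total = 0.2807 mA; share G_k/ΣG = 0.5714 → same result.)

I ≈ 0.160 mA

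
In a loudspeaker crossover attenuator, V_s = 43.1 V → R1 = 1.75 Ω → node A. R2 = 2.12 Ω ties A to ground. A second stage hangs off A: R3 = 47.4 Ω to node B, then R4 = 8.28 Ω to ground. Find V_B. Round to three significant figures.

V_B ≈ 3.45 V

Node A sees R2 in parallel with the series input of stage 2, R3 + R4 = 55.68 Ω.
Effective lower resistance at A: R2 ‖ 55.68 = 2.042 Ω.
V_A = 43.1 × 2.042/(1.75 + 2.042) = 23.21 V.
V_B = V_A × 0.1487 = 3.452 V.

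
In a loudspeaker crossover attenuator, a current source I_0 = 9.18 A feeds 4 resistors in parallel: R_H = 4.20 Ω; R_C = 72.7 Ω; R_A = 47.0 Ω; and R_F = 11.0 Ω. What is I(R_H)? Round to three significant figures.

ΣG = 1/4.20 + 1/72.7 + 1/47.0 + 1/11.0 = 0.3640.
R_H takes the fraction G_k/ΣG = 0.2381/0.3640 = 0.6540, so I = 9.18 × 0.6540 = 6.004 A.

I ≈ 6.00 A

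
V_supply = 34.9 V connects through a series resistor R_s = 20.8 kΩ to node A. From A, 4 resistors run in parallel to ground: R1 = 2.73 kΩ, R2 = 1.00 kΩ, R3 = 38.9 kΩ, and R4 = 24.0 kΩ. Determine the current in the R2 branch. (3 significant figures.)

Parallel bank: R_p = 1/(1/2.73 + 1/1.00 + 1/38.9 + 1/24.0) = 0.6975 kΩ.
V_A = 34.9 × 0.6975/21.50 = 1.132 V.
I(R2) = V_A / R2 = 1.132/1.00 = 1.132 mA.

I ≈ 1.13 mA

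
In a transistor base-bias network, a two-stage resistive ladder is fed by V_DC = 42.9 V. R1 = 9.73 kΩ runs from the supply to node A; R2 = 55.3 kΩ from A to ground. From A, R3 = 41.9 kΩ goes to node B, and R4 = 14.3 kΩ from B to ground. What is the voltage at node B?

Looking into the second stage from A: R3 + R4 = 56.20 kΩ appears in parallel with R2.
Effective lower resistance at A: R2 ‖ 56.20 = 27.87 kΩ.
First divider: V_A = V_DC · 27.87/(9.73 + 27.87) = 31.80 V.
Stage 2 is unloaded, so V_B = V_A · R4/(R3+R4) = 31.80 × 14.3/56.20 = 8.091 V.

V_B ≈ 8.09 V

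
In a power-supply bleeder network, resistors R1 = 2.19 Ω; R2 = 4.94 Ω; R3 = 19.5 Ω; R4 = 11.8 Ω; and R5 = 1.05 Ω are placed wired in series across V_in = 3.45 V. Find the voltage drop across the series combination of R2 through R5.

Series total: ΣR = 2.19 + 4.94 + 19.5 + 11.8 + 1.05 = 39.48 Ω.
R_{R2..R5} = 4.94 + 19.5 + 11.8 + 1.05 = 37.29 Ω.
V = V_in · R/ΣR = 3.45 × 0.9445 = 3.259 V.

V ≈ 3.26 V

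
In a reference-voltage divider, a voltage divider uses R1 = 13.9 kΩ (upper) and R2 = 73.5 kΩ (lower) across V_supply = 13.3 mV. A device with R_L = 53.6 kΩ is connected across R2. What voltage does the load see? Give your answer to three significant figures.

First combine the lower leg with the load: R2 ‖ R_L = 31.00 kΩ.
Voltage divider with the loaded lower leg: V_out = 13.3 × 31.00/(13.9 + 31.00) = 13.3 × 0.6904 = 9.182 mV.

V_out ≈ 9.18 mV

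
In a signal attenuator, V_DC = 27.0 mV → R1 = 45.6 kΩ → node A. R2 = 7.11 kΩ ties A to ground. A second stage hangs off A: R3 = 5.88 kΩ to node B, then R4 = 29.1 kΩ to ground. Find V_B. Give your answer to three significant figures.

Node A sees R2 in parallel with the series input of stage 2, R3 + R4 = 34.98 kΩ.
R2 ‖ (R3+R4) = 5.909 kΩ.
So V_A = 27.0 × 0.1147 = 3.097 mV.
Stage 2 is unloaded, so V_B = V_A · R4/(R3+R4) = 3.097 × 29.1/34.98 = 2.577 mV.

V_B ≈ 2.58 mV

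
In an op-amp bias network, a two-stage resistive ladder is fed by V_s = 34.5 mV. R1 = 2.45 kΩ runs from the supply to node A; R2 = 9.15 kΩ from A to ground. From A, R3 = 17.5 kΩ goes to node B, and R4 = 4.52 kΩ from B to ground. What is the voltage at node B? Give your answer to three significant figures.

The second stage (R3 + R4 = 22.02 kΩ) loads node A in parallel with R2.
R2 ‖ (R3+R4) = 6.464 kΩ.
So V_A = 34.5 × 0.7252 = 25.02 mV.
Then the unloaded second divider: V_B = V_A × R4/(R3+R4) = 25.02 × 0.2053 = 5.135 mV.

V_B ≈ 5.14 mV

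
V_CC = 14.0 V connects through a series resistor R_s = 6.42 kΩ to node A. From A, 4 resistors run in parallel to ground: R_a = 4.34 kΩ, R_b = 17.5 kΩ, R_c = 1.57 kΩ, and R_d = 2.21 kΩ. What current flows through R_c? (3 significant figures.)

Parallel bank: R_p = 1/(1/4.34 + 1/17.5 + 1/1.57 + 1/2.21) = 0.7262 kΩ.
V_A = 14.0 × 0.7262/7.146 = 1.423 V.
I(R_c) = V_A / R_c = 1.423/1.57 = 0.9062 mA.
(Equivalently: I_total = 1.959 mA, then current-divider fraction G_k/ΣG = 0.4626.)

I ≈ 0.906 mA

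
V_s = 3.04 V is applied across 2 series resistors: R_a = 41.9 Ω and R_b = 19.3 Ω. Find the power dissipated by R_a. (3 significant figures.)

The common current is I = 3.04/61.20 = 0.04967 A.
P = I²R = 0.002467 × 41.9 = 0.1034 W.

P ≈ 0.103 W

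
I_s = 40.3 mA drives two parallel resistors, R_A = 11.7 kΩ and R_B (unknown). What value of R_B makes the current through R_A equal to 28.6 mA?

Two-branch current divider: I_A = I_s · R_B/(R_A + R_B).
With f = 0.7097, R_B = R_A · f/(1−f) = 11.7 × 2.444 = 28.60 kΩ.

R_B ≈ 28.6 kΩ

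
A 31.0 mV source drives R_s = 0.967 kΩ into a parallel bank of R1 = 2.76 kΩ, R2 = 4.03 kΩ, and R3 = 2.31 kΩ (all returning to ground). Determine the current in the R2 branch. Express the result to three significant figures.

Equivalent of the parallel group: R_p = 0.9584 kΩ.
V_A = 31.0 × 0.9584/1.925 = 15.43 mV.
Branch current I = V_A/R2 = 15.43/4.03 = 3.829 µA.
(Equivalently: I_total = 16.10 µA, then current-divider fraction G_k/ΣG = 0.2378.)

I ≈ 3.83 µA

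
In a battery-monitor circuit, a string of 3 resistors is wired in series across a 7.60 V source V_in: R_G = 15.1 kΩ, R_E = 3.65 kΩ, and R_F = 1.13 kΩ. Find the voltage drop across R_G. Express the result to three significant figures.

V ≈ 5.77 V

ΣR = 15.1 + 3.65 + 1.13 = 19.88 kΩ.
By the voltage-divider rule, V = 7.60 × 15.10/19.88 = 5.773 V.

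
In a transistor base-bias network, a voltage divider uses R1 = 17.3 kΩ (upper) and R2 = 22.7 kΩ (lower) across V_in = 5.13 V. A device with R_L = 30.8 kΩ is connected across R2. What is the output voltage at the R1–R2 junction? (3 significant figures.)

V_out ≈ 2.21 V

First combine the lower leg with the load: R2 ‖ R_L = 13.07 kΩ.
Then V_out = V_in · R2'/(R1 + R2') = 5.13 × 13.07/30.37 = 2.208 V.
(Unloaded it would be 2.91 V; the load pulls it down.)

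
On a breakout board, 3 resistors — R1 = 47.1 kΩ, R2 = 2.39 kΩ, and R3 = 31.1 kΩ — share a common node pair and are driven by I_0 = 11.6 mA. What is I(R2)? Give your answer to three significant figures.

I ≈ 10.3 mA

ΣG = 1/47.1 + 1/2.39 + 1/31.1 = 0.4718.
R2 takes the fraction G_k/ΣG = 0.4184/0.4718 = 0.8868, so I = 11.6 × 0.8868 = 10.29 mA.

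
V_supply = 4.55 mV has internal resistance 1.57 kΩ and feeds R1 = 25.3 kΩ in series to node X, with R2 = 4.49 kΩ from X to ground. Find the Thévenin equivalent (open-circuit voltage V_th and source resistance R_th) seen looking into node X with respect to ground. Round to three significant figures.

R1' = 1.57 + 25.3 = 26.87 kΩ (source resistance + R1).
With X open, the divider is unloaded: V_th = 4.55 × 4.49/31.36 = 0.6515 mV.
Zeroing V_supply shorts the top of R1' to ground, so R_th = R1' ‖ R2 = 3.847 kΩ.

V_th ≈ 0.651 mV, R_th ≈ 3.85 kΩ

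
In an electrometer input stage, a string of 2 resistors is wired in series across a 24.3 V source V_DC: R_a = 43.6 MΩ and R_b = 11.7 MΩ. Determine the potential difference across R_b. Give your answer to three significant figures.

V ≈ 5.14 V

Series total: ΣR = 43.6 + 11.7 = 55.30 MΩ.
V = V_DC · R/ΣR = 24.3 × 0.2116 = 5.141 V.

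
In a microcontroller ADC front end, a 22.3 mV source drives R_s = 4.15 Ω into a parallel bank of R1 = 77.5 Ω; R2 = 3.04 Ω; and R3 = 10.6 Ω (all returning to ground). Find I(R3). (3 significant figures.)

Combine the parallel branches: R_p = (1/77.5 + 1/3.04 + 1/10.6)⁻¹ = 2.293 Ω.
Node voltage V_A = V_in · R_p/(R_s + R_p) = 22.3 × 0.3558 = 7.935 mV.
I(R3) = V_A / R3 = 7.935/10.6 = 0.7486 mA.

I ≈ 0.749 mA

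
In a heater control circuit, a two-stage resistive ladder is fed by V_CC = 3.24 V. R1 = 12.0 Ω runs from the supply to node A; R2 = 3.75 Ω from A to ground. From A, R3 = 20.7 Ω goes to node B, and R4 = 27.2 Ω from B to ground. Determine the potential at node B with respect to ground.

V_B ≈ 0.413 V

Node A sees R2 in parallel with the series input of stage 2, R3 + R4 = 47.90 Ω.
R2 ‖ (R3+R4) = 3.478 Ω.
So V_A = 3.24 × 0.2247 = 0.7280 V.
Then the unloaded second divider: V_B = V_A × R4/(R3+R4) = 0.7280 × 0.5678 = 0.4134 V.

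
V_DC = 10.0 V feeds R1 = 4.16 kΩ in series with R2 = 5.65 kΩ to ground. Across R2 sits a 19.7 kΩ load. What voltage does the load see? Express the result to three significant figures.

V_out ≈ 5.13 V

First combine the lower leg with the load: R2 ‖ R_L = 4.391 kΩ.
Now apply the divider: V_out = 10.0 × 0.5135 = 5.135 V.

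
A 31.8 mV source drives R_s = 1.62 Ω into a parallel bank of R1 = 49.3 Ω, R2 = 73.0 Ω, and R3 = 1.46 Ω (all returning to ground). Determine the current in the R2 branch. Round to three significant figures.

Combine the parallel branches: R_p = (1/49.3 + 1/73.0 + 1/1.46)⁻¹ = 1.391 Ω.
Node voltage V_A = V_in · R_p/(R_s + R_p) = 31.8 × 0.4620 = 14.69 mV.
I(R2) = V_A / R2 = 14.69/73.0 = 0.2012 mA.

I ≈ 0.201 mA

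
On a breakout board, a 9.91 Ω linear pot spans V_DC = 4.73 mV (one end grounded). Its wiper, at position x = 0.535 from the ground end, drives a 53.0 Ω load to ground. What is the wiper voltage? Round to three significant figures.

V_out ≈ 2.42 mV

Split the track: R_lower = x·R_p = 5.302 Ω, R_upper = (1−x)·R_p = 4.608 Ω.
(x·R_p) ‖ R_L = 4.820 Ω.
Loaded-divider output: V_out = 4.73 × 0.5112 = 2.418 mV.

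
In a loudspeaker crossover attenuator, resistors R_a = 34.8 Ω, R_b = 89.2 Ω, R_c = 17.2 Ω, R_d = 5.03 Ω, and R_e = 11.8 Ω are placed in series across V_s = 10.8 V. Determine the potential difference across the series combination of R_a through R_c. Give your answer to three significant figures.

Total series resistance ΣR = 34.8 + 89.2 + 17.2 + 5.03 + 11.8 = 158.0 Ω.
R_{R_a..R_c} = 34.8 + 89.2 + 17.2 = 141.2 Ω.
Voltage divider: V = V_s · (141.2 / 158.0) = 10.8 × 0.8935 = 9.650 V.

V ≈ 9.65 V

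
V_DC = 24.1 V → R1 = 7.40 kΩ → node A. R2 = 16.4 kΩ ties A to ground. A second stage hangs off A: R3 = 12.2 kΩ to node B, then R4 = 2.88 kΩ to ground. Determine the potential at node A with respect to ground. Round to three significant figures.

V_A ≈ 12.4 V

Node A sees R2 in parallel with the series input of stage 2, R3 + R4 = 15.08 kΩ.
Effective lower resistance at A: R2 ‖ 15.08 = 7.856 kΩ.
First divider: V_A = V_DC · 7.856/(7.40 + 7.856) = 12.41 V.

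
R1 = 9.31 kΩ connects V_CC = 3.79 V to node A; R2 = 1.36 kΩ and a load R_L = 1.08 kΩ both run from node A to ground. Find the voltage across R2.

First combine the lower leg with the load: R2 ‖ R_L = 0.6020 kΩ.
Now apply the divider: V_out = 3.79 × 0.06073 = 0.2302 V.
(Unloaded it would be 0.483 V; the load pulls it down.)

V_out ≈ 0.230 V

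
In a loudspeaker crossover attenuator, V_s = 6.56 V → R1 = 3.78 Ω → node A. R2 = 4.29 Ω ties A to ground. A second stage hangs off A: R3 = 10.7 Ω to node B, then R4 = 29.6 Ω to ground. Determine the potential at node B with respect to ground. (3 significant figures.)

V_B ≈ 2.44 V

Looking into the second stage from A: R3 + R4 = 40.30 Ω appears in parallel with R2.
Effective lower resistance at A: R2 ‖ 40.30 = 3.877 Ω.
So V_A = 6.56 × 0.5064 = 3.322 V.
V_B = V_A × 0.7345 = 2.440 V.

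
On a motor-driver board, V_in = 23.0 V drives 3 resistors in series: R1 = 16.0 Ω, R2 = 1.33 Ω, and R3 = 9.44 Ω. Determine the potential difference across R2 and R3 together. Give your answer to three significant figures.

V ≈ 9.25 V

Series total: ΣR = 16.0 + 1.33 + 9.44 = 26.77 Ω.
R_{R2..R3} = 1.33 + 9.44 = 10.77 Ω.
By the voltage-divider rule, V = 23.0 × 10.77/26.77 = 9.253 V.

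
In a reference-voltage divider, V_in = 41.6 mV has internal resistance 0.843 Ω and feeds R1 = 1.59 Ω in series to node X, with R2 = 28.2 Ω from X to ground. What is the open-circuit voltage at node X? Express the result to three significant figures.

V_th ≈ 38.3 mV

R1' = 0.843 + 1.59 = 2.433 Ω (source resistance + R1).
V_th is the unloaded tap voltage: V_in · R2/(R1'+R2) = 41.6 × 0.9206 = 38.30 mV.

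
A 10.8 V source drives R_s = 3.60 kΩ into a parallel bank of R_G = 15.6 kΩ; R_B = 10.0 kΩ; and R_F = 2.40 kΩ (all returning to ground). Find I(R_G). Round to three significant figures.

I ≈ 0.224 mA

Parallel bank: R_p = 1/(1/15.6 + 1/10.0 + 1/2.40) = 1.722 kΩ.
V_A by voltage divider: V_A = 10.8 × 1.722/(3.60 + 1.722) = 3.494 V.
I(R_G) = V_A / R_G = 3.494/15.6 = 0.2240 mA.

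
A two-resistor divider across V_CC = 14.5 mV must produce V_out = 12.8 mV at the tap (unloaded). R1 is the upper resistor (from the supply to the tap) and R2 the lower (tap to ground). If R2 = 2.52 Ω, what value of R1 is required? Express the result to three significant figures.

Required fraction k = V_out/V_CC = 0.8828.
So R1 = R2 · (V_CC/V_out − 1) = 2.52 × (14.5/12.8 − 1) = 2.52 × 0.1328 = 0.3347 Ω.

R1 ≈ 0.335 Ω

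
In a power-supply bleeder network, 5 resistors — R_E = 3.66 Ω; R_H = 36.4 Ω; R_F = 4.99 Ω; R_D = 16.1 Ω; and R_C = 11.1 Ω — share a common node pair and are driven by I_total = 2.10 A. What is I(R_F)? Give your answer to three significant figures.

Total conductance ΣG = 1/3.66 + 1/36.4 + 1/4.99 + 1/16.1 + 1/11.1 = 0.6533 (units of 1/Ω).
By the current-divider rule, I = I_total · G_k/ΣG = 2.10 × 0.3068 = 0.6442 A.

I ≈ 0.644 A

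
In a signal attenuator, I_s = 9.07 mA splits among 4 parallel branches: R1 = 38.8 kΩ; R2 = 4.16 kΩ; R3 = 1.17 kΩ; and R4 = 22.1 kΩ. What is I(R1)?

I ≈ 0.200 mA

Conductances: ΣG = 1/38.8 + 1/4.16 + 1/1.17 + 1/22.1 = 1.166 (1/kΩ).
By the current-divider rule, I = I_s · G_k/ΣG = 9.07 × 0.02210 = 0.2005 mA.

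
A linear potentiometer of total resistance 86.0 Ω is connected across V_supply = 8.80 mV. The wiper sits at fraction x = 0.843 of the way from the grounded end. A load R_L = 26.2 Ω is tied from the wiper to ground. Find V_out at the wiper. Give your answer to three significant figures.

Lower segment x·R_p = 72.50 Ω; upper segment (1−x)·R_p = 13.50 Ω.
(x·R_p) ‖ R_L = 19.25 Ω.
Loaded-divider output: V_out = 8.80 × 0.5877 = 5.172 mV.

V_out ≈ 5.17 mV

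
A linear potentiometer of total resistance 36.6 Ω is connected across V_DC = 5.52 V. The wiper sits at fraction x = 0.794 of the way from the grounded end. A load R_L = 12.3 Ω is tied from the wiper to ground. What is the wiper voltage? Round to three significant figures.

V_out ≈ 2.95 V

Lower segment x·R_p = 29.06 Ω; upper segment (1−x)·R_p = 7.540 Ω.
R_L loads the lower segment: effective lower R = 8.642 Ω.
Then V_out = V_DC · 8.642/(7.540 + 8.642) = 2.948 V.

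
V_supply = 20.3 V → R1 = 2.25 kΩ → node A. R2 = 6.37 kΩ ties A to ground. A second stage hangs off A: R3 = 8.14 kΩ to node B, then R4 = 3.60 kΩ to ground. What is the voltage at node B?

Looking into the second stage from A: R3 + R4 = 11.74 kΩ appears in parallel with R2.
R2 ‖ (R3+R4) = 4.129 kΩ.
First divider: V_A = V_supply · 4.129/(2.25 + 4.129) = 13.14 V.
Then the unloaded second divider: V_B = V_A × R4/(R3+R4) = 13.14 × 0.3066 = 4.029 V.

V_B ≈ 4.03 V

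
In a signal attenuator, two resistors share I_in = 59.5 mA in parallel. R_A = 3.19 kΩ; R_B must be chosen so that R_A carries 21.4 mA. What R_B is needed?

Two-branch current divider: I_A = I_in · R_B/(R_A + R_B).
With f = 0.3597, R_B = R_A · f/(1−f) = 3.19 × 0.5617 = 1.792 kΩ.

R_B ≈ 1.79 kΩ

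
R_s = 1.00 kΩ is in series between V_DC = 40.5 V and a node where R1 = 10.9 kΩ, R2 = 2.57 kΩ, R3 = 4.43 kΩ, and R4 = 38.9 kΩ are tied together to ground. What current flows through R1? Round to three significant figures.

I ≈ 2.14 mA

Combine the parallel branches: R_p = (1/10.9 + 1/2.57 + 1/4.43 + 1/38.9)⁻¹ = 1.366 kΩ.
V_A by voltage divider: V_A = 40.5 × 1.366/(1.00 + 1.366) = 23.38 V.
I(R1) = V_A / R1 = 23.38/10.9 = 2.145 mA.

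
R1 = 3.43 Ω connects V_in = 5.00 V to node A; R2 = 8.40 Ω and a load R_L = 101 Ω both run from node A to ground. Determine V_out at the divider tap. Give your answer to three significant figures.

R2 ‖ R_L = (8.40 × 101)/(8.40 + 101) = 7.755 Ω.
Voltage divider with the loaded lower leg: V_out = 5.00 × 7.755/(3.43 + 7.755) = 5.00 × 0.6933 = 3.467 V.

V_out ≈ 3.47 V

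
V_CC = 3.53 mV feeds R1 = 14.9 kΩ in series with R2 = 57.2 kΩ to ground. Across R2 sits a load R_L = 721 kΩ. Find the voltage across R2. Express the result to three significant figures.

The load sits in parallel with R2, giving an effective lower resistance R2' = R2·R_L/(R2+R_L) = 53.00 kΩ.
Now apply the divider: V_out = 3.53 × 0.7805 = 2.755 mV.
(Unloaded it would be 2.80 mV; the load pulls it down.)

V_out ≈ 2.76 mV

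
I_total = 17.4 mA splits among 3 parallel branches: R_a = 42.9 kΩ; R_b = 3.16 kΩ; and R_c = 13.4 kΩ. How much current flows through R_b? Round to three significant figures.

ΣG = 1/42.9 + 1/3.16 + 1/13.4 = 0.4144.
Current divider: I(R_b) = I_total · G_k/ΣG = 17.4 × (0.3165/0.4144) = 17.4 × 0.7637 = 13.29 mA.

I ≈ 13.3 mA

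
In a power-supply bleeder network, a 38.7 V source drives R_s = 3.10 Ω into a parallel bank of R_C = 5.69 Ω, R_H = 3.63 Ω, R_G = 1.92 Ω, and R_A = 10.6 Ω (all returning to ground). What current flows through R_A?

I ≈ 0.848 A

Combine the parallel branches: R_p = (1/5.69 + 1/3.63 + 1/1.92 + 1/10.6)⁻¹ = 0.9377 Ω.
V_A = 38.7 × 0.9377/4.038 = 8.988 V.
I(R_A) = V_A / R_A = 8.988/10.6 = 0.8479 A.
(Check via current divider: I_total = 9.585 A; share G_k/ΣG = 0.08847 → same result.)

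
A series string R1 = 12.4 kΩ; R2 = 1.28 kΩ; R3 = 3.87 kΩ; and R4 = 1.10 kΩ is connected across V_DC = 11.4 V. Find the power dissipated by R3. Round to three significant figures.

Series current I = V_DC/ΣR = 11.4/18.65 = 0.6113 mA.
V(R3) = I·R = 2.366 V; P = V·I = 2.366 × 0.6113 = 1.446 mW.

P ≈ 1.45 mW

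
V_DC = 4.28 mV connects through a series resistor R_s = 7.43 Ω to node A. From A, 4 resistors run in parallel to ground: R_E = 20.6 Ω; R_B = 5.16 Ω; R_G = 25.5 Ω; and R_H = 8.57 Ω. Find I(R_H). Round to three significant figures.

Parallel bank: R_p = 1/(1/20.6 + 1/5.16 + 1/25.5 + 1/8.57) = 2.511 Ω.
Node voltage V_A = V_DC · R_p/(R_s + R_p) = 4.28 × 0.2526 = 1.081 mV.
I(R_H) = V_A / R_H = 1.081/8.57 = 0.1261 mA.
(Equivalently: I_total = 0.4305 mA, then current-divider fraction G_k/ΣG = 0.2930.)

I ≈ 0.126 mA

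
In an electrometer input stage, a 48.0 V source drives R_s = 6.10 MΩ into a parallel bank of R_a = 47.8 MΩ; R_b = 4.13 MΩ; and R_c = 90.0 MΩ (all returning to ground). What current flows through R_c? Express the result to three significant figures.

Parallel bank: R_p = 1/(1/47.8 + 1/4.13 + 1/90.0) = 3.647 MΩ.
V_A = 48.0 × 3.647/9.747 = 17.96 V.
Branch current I = V_A/R_c = 17.96/90.0 = 0.1996 µA.

I ≈ 0.200 µA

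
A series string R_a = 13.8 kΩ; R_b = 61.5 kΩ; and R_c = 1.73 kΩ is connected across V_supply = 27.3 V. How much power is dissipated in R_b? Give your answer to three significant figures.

P ≈ 7.72 mW

Series current I = V_supply/ΣR = 27.3/77.03 = 0.3544 mA.
P(R_b) = I²·R_b = (0.3544)² × 61.5 = 7.725 mW.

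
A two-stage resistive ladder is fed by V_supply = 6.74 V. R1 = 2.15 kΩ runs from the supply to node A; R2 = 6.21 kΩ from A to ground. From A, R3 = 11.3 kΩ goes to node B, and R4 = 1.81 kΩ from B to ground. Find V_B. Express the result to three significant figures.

The second stage (R3 + R4 = 13.11 kΩ) loads node A in parallel with R2.
Effective lower resistance at A: R2 ‖ 13.11 = 4.214 kΩ.
V_A = 6.74 × 4.214/(2.15 + 4.214) = 4.463 V.
Stage 2 is unloaded, so V_B = V_A · R4/(R3+R4) = 4.463 × 1.81/13.11 = 0.6162 V.

V_B ≈ 0.616 V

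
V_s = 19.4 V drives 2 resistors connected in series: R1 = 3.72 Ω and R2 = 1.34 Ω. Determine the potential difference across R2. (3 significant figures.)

V ≈ 5.14 V

ΣR = 3.72 + 1.34 = 5.060 Ω.
Voltage divider: V = V_s · (1.340 / 5.060) = 19.4 × 0.2648 = 5.138 V.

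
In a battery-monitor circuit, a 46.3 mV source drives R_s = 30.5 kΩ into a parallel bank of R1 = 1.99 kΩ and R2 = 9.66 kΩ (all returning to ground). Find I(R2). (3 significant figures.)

I ≈ 0.246 µA

Parallel bank: R_p = 1/(1/1.99 + 1/9.66) = 1.650 kΩ.
V_A by voltage divider: V_A = 46.3 × 1.650/(30.5 + 1.650) = 2.376 mV.
I(R2) = V_A / R2 = 2.376/9.66 = 0.2460 µA.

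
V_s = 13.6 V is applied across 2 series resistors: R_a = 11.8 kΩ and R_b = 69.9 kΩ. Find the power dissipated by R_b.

P ≈ 1.94 mW

The common current is I = 13.6/81.70 = 0.1665 mA.
P(R_b) = I²·R_b = (0.1665)² × 69.9 = 1.937 mW.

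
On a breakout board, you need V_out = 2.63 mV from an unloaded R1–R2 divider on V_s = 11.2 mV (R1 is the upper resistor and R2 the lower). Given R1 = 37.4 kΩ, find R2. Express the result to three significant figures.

R2 ≈ 11.5 kΩ

Required fraction k = V_out/V_s = 0.2348.
So R2 = R1 · V_out/(V_s − V_out) = 37.4 × 2.63/(11.2 − 2.63) = 37.4 × 0.3069 = 11.48 kΩ.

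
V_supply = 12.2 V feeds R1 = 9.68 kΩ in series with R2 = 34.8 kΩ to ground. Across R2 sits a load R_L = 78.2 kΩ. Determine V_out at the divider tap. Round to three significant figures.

R2 ‖ R_L = (34.8 × 78.2)/(34.8 + 78.2) = 24.08 kΩ.
Voltage divider with the loaded lower leg: V_out = 12.2 × 24.08/(9.68 + 24.08) = 12.2 × 0.7133 = 8.702 V.

V_out ≈ 8.70 V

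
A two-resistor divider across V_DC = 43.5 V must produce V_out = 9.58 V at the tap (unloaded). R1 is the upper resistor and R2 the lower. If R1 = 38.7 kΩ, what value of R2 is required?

V_out/V_DC = R2/(R1+R2) = 0.2202.
R2 = R1 · 0.2202/(1 − 0.2202) = 10.93 kΩ.

R2 ≈ 10.9 kΩ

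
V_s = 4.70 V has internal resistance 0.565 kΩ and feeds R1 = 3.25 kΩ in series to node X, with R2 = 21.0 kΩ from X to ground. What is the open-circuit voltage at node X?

V_th ≈ 3.98 V

R1' = 0.565 + 3.25 = 3.815 kΩ (source resistance + R1).
Open-circuit (no load on X): V_th = V_s · R2/(R1' + R2) = 4.70 × 21.0/(3.815 + 21.0) = 3.977 V.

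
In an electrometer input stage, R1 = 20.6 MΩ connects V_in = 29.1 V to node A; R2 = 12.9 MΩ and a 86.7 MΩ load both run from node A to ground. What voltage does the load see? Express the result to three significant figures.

R2 ‖ R_L = (12.9 × 86.7)/(12.9 + 86.7) = 11.23 MΩ.
Now apply the divider: V_out = 29.1 × 0.3528 = 10.27 V.

V_out ≈ 10.3 V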